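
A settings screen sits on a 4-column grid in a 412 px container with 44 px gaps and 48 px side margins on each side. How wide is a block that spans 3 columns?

226 px

Subtract both margins: 412 − 2·48 = 316 px.
Subtracting 3 gaps of 44 leaves 184 for 4 columns, so c = 46 px.
3 columns plus 2 gaps: 138 + 88 = 226 px.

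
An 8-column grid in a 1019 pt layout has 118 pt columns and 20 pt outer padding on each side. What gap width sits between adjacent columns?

Subtract both margins: 1019 − 2·20 = 979 pt.
8 columns take 8·118 = 944 pt; remaining 35 splits into 7 gaps.
g = 35 / 7 = 5 pt.

5 pt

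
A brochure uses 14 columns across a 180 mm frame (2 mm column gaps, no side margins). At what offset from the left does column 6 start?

65 mm

14 columns + 13 column gaps: 14c + 13·2 = 180.
14c = 180 − 26 = 154, so c = 11 mm.
Before column 6: 5 columns + 5 column gaps.
Offset = 5·(11 + 2) = 5·13 = 65 mm.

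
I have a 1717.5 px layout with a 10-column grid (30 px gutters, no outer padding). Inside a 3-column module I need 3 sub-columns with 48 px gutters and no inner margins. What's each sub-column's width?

132.75 px

Subtracting 9 gutters of 30 leaves 1447.5 for 10 columns, so c = 144.75 px.
3-column span = 3·144.75 + 2·30 = 494.25 px.
494.25 − 2·48 = 398.25; ÷3 gives d = 132.75 px.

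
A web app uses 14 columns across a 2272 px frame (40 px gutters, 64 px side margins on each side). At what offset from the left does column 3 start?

376 px

Inside the margins: 2272 − 128 = 2144 px.
14c + 13·40 = 2144 → 14c = 1624 → c = 116 px.
Column 3 starts at margin + 2·(column + gutter) = 64 + 2·156 = 376 px.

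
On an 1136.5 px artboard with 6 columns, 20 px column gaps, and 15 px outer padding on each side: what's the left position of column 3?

390.5 px

Inside the margins: 1136.5 − 30 = 1106.5 px.
1106.5 − 5·20 = 1006.5; ÷6 gives c = 167.75 px.
Each column+gutter stride is 187.75 px; 2 of them past the 15 px margin is 15 + 375.5 = 390.5 px.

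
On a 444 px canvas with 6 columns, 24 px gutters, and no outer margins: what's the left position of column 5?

312 px

444 − 5·24 = 324; ÷6 gives c = 54 px.
Each column+gutter stride is 78 px; with no margin, 4 of them is 312 px.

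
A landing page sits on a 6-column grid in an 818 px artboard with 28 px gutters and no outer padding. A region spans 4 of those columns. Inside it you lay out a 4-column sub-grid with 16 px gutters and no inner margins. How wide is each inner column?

6 columns + 5 gutters: 6c + 5·28 = 818.
6c = 818 − 140 = 678, so c = 113 px.
4 columns plus 3 gutters: 452 + 84 = 536 px.
4 columns + 3 gutters: 4d + 3·16 = 536.
4d = 536 − 48 = 488, so d = 122 px.

122 px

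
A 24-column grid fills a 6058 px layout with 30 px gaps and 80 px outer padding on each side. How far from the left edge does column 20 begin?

Take off 160 px of margins, leaving 5898 px.
24 columns + 23 gaps: 24c + 23·30 = 5898.
24c = 5898 − 690 = 5208, so c = 217 px.
Each column+gutter stride is 247 px; 19 of them past the 80 px margin is 80 + 4693 = 4773 px.

4773 px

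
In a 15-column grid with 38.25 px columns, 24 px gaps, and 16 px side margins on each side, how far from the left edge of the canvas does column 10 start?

576.25 px

Column 10 starts at margin + 9·(column + gutter) = 16 + 9·62.25 = 576.25 px.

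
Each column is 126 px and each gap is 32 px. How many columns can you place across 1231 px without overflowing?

7 columns

7 columns: 7·126 + 6·32 = 1074 px ≤ 1231.
8 columns: 1232 px > 1231. So 7.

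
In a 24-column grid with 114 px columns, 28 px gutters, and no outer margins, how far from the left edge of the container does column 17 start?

Each column+gutter stride is 142 px; with no margin, 16 of them is 2272 px.

2272 px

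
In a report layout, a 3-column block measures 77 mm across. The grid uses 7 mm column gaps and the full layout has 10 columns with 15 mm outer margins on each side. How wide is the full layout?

303 mm

Subtracting 2 column gaps of 7 leaves 63 for 3 columns, so c = 21 mm.
Layout = 2·15 + 10·21 + 9·7 = 30 + 210 + 63 = 303 mm.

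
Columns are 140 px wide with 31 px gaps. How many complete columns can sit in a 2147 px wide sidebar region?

12 columns

Each extra column adds 140 + 31 = 171 px.
(2147 + 31) / 171 = 12.74, so 12 columns fit.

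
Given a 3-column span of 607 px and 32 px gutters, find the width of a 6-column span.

3 columns + 2 gutters: 3c + 2·32 = 607.
3c = 607 − 64 = 543, so c = 181 px.
6-column span = 6·181 + 5·32 = 1246 px.

1246 px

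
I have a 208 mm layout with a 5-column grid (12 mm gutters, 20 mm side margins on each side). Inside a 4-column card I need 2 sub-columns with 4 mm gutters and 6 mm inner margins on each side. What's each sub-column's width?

Take off 40 mm of margins, leaving 168 mm.
5 columns + 4 gutters: 5c + 4·12 = 168.
5c = 168 − 48 = 120, so c = 24 mm.
4 columns plus 3 gutters: 96 + 36 = 132 mm.
Inner content = 132 − 2·6 = 120 mm.
Subtracting 1 gutter of 4 leaves 116 for 2 columns, so d = 58 mm.

58 mm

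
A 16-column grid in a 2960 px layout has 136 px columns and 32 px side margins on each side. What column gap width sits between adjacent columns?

48 px

Take off 64 px of margins, leaving 2896 px.
16·136 + 15g = 2896 → 15g = 720 → g = 48 px.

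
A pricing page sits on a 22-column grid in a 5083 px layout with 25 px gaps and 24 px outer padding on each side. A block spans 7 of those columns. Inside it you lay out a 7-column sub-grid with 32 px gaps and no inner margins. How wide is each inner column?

Take off 48 px of margins, leaving 5035 px.
22 columns + 21 gaps: 22c + 21·25 = 5035.
22c = 5035 − 525 = 4510, so c = 205 px.
Span of 7: 7·205 + 6·25 = 1435 + 150 = 1585 px.
Subtracting 6 gaps of 32 leaves 1393 for 7 columns, so d = 199 px.

199 px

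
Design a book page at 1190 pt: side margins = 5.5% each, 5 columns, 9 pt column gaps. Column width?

Margins: 5.5% × 1190 = 65.45 pt each, so content = 1190 − 130.9 = 1059.1 pt.
5c + 4·9 = 1059.1 → 5c = 1023.1 → c = 204.62 pt.

204.62 pt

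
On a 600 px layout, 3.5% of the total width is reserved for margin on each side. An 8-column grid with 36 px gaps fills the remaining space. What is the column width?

600 × (1 − 2·3.5%) = 600 × 93% = 558 px for the columns.
558 − 7·36 = 306; ÷8 gives c = 38.25 px.

38.25 px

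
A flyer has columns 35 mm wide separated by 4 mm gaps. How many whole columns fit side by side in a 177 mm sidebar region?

4 columns

Each extra column adds 35 + 4 = 39 mm.
(177 + 4) / 39 = 4.64, so 4 columns fit.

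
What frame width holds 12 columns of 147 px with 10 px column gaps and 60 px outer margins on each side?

1994 px

Total width: 2·60 + 12·147 + 11·10 = 1994 px.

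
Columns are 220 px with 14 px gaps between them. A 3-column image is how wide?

3-column span = 3·220 + 2·14 = 688 px.

688 px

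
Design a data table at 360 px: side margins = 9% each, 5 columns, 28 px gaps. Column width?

Each margin = 9% of 360 = 32.4 px; content = 360 − 2·32.4 = 295.2 px.
5c + 4·28 = 295.2 → 5c = 183.2 → c = 36.64 px.

36.64 px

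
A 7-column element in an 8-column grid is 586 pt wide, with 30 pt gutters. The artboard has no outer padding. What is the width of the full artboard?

Subtracting 6 gutters of 30 leaves 406 for 7 columns, so c = 58 pt.
Summing: 464 + 210 = 674 pt.

674 pt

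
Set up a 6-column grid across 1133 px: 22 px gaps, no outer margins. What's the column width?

6 columns + 5 gaps: 6c + 5·22 = 1133.
6c = 1133 − 110 = 1023, so c = 170.5 px.

170.5 px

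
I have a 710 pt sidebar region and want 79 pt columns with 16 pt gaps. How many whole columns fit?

7 columns: 7·79 + 6·16 = 649 pt ≤ 710.
8 columns: 744 pt > 710. So 7.

7 columns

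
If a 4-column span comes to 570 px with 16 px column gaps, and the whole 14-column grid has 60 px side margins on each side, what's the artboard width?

2155 px

4c + 3·16 = 570 → 4c = 522 → c = 130.5 px.
Adding margins, columns and gutters: 120 + 1827 + 208 = 2155 px.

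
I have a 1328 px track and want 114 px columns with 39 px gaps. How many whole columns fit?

Each extra column adds 114 + 39 = 153 px.
(1328 + 39) / 153 = 8.93, so 8 columns fit.

8 columns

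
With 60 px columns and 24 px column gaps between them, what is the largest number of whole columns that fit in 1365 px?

16 columns

Each extra column adds 60 + 24 = 84 px.
(1365 + 24) / 84 = 16.54, so 16 columns fit.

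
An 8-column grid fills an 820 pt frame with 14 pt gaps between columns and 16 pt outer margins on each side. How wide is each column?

86.25 pt

Content width = 820 − 2·16 = 788 pt.
788 − 7·14 = 690; ÷8 gives c = 86.25 pt.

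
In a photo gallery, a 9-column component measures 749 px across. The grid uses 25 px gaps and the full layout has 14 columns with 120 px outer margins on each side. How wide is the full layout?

Subtracting 8 gaps of 25 leaves 549 for 9 columns, so c = 61 px.
Layout = 2·120 + 14·61 + 13·25 = 240 + 854 + 325 = 1419 px.

1419 px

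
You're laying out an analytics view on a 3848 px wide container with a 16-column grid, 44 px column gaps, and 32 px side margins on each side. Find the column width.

195.25 px

Subtract both margins: 3848 − 2·32 = 3784 px.
16c + 15·44 = 3784 → 16c = 3124 → c = 195.25 px.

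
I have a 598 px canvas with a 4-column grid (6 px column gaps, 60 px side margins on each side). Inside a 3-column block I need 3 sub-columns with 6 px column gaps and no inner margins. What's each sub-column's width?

115 px

Take off 120 px of margins, leaving 478 px.
478 − 3·6 = 460; ÷4 gives c = 115 px.
Span of 3: 3·115 + 2·6 = 345 + 12 = 357 px.
357 − 2·6 = 345; ÷3 gives d = 115 px.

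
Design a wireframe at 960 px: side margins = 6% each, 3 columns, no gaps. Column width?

281.6 px

Margins: 6% × 960 = 57.6 px each, so content = 960 − 115.2 = 844.8 px.
With no gaps, each column is 844.8/3 = 281.6 px.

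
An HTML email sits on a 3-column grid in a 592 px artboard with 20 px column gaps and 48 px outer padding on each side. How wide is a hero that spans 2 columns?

Take off 96 px of margins, leaving 496 px.
Subtracting 2 column gaps of 20 leaves 456 for 3 columns, so c = 152 px.
Span of 2: 2·152 + 1·20 = 304 + 20 = 324 px.

324 px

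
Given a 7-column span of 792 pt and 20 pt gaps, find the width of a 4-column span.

7 columns + 6 gaps: 7c + 6·20 = 792.
7c = 792 − 120 = 672, so c = 96 pt.
4 columns plus 3 gaps: 384 + 60 = 444 pt.

444 pt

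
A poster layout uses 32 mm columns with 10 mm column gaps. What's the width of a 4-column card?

158 mm

4-column span = 4·32 + 3·10 = 158 mm.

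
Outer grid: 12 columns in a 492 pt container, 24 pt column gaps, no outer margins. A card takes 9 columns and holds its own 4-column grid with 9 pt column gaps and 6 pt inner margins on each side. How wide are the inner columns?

Subtracting 11 column gaps of 24 leaves 228 for 12 columns, so c = 19 pt.
Span of 9: 9·19 + 8·24 = 171 + 192 = 363 pt.
Inner content = 363 − 2·6 = 351 pt.
4d + 3·9 = 351 → 4d = 324 → d = 81 pt.

81 pt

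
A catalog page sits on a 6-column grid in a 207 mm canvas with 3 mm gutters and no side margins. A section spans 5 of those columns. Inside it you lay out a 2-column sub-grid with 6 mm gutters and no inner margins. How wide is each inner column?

83 mm

207 − 5·3 = 192; ÷6 gives c = 32 mm.
5-column span = 5·32 + 4·3 = 172 mm.
Subtracting 1 gutter of 6 leaves 166 for 2 columns, so d = 83 mm.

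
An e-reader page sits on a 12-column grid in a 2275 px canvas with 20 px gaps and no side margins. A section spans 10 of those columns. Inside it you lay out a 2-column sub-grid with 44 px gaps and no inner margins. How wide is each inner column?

12c + 11·20 = 2275 → 12c = 2055 → c = 171.25 px.
10 columns plus 9 gaps: 1712.5 + 180 = 1892.5 px.
2d + 1·44 = 1892.5 → 2d = 1848.5 → d = 924.25 px.

924.25 px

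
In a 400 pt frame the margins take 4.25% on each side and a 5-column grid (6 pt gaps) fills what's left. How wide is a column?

Each margin = 4.25% of 400 = 17 pt; content = 400 − 2·17 = 366 pt.
5c + 4·6 = 366 → 5c = 342 → c = 68.4 pt.

68.4 pt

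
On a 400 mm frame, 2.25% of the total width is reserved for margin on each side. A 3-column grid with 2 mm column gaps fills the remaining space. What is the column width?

Each margin = 2.25% of 400 = 9 mm; content = 400 − 2·9 = 382 mm.
Subtracting 2 column gaps of 2 leaves 378 for 3 columns, so c = 126 mm.

126 mm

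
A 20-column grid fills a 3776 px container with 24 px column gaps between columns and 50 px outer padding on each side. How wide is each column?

Subtract both margins: 3776 − 2·50 = 3676 px.
3676 − 19·24 = 3220; ÷20 gives c = 161 px.

161 px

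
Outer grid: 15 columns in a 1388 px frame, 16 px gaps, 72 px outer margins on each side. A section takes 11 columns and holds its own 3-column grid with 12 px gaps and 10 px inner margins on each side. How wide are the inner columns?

Outer content = 1388 − 2·72 = 1244 px.
15 columns + 14 gaps: 15c + 14·16 = 1244.
15c = 1244 − 224 = 1020, so c = 68 px.
Span of 11: 11·68 + 10·16 = 748 + 160 = 908 px.
Inner content = 908 − 2·10 = 888 px.
888 − 2·12 = 864; ÷3 gives d = 288 px.

288 px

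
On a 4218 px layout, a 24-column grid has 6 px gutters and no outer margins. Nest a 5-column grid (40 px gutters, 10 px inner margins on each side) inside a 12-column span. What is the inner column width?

Subtracting 23 gutters of 6 leaves 4080 for 24 columns, so c = 170 px.
12 columns plus 11 gutters: 2040 + 66 = 2106 px.
Inner content = 2106 − 2·10 = 2086 px.
5 columns + 4 gutters: 5d + 4·40 = 2086.
5d = 2086 − 160 = 1926, so d = 385.2 px.

385.2 px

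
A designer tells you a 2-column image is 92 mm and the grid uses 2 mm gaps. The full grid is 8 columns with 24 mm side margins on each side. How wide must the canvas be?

422 mm

2 columns + 1 gap: 2c + 1·2 = 92.
2c = 92 − 2 = 90, so c = 45 mm.
Total width: 2·24 + 8·45 + 7·2 = 422 mm.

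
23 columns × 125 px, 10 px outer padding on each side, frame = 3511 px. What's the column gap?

28 px

Content width = 3511 − 2·10 = 3491 px.
23·125 + 22g = 3491 → 22g = 616 → g = 28 px.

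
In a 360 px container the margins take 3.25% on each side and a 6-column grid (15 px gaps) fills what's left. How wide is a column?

43.6 px

Each margin = 3.25% of 360 = 11.7 px; content = 360 − 2·11.7 = 336.6 px.
336.6 − 5·15 = 261.6; ÷6 gives c = 43.6 px.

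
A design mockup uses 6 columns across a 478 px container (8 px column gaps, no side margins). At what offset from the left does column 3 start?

162 px

478 − 5·8 = 438; ÷6 gives c = 73 px.
No margin, so column 3 starts at 2·(column + gutter) = 2·81 = 162 px.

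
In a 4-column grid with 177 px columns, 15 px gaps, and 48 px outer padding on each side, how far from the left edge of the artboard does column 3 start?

Each column+gutter stride is 192 px; 2 of them past the 48 px margin is 48 + 384 = 432 px.

432 px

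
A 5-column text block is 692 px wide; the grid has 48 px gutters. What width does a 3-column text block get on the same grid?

Subtracting 4 gutters of 48 leaves 500 for 5 columns, so c = 100 px.
3-column span = 3·100 + 2·48 = 396 px.

396 px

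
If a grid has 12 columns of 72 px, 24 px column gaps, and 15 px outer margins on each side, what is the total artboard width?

1158 px

Artboard = 2·15 + 12·72 + 11·24 = 30 + 864 + 264 = 1158 px.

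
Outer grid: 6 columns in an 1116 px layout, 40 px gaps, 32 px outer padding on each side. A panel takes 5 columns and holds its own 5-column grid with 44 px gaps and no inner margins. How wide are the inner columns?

138.8 px

Inside the margins: 1116 − 64 = 1052 px.
Subtracting 5 gaps of 40 leaves 852 for 6 columns, so c = 142 px.
5-column span = 5·142 + 4·40 = 870 px.
5d + 4·44 = 870 → 5d = 694 → d = 138.8 px.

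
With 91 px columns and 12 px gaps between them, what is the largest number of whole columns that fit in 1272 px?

Each extra column adds 91 + 12 = 103 px.
(1272 + 12) / 103 = 12.47, so 12 columns fit.

12 columns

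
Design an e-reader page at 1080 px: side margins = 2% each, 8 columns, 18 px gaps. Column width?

Each margin = 2% of 1080 = 21.6 px; content = 1080 − 2·21.6 = 1036.8 px.
Subtracting 7 gaps of 18 leaves 910.8 for 8 columns, so c = 113.85 px.

113.85 px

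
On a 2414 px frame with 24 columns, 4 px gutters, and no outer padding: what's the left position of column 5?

403 px

2414 − 23·4 = 2322; ÷24 gives c = 96.75 px.
Before column 5: 4 columns + 4 gutters.
Offset = 4·(96.75 + 4) = 4·100.75 = 403 px.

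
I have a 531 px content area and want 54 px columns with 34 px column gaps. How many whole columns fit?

6 columns

6 columns: 6·54 + 5·34 = 494 px ≤ 531.
7 columns: 582 px > 531. So 6.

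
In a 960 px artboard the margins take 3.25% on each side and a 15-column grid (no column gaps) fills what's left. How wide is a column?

Each margin = 3.25% of 960 = 31.2 px; content = 960 − 2·31.2 = 897.6 px.
897.6 / 15 = 59.84 px per column.

59.84 px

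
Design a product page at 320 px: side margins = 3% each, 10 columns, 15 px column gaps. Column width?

320 × (1 − 2·3%) = 320 × 94% = 300.8 px for the columns.
Subtracting 9 column gaps of 15 leaves 165.8 for 10 columns, so c = 16.58 px.

16.58 px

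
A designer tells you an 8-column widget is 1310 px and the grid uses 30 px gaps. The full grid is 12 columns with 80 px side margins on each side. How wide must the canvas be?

2140 px

Subtracting 7 gaps of 30 leaves 1100 for 8 columns, so c = 137.5 px.
Canvas = 2·80 + 12·137.5 + 11·30 = 160 + 1650 + 330 = 2140 px.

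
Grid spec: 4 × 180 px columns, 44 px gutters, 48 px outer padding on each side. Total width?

948 px

Adding margins, columns and gutters: 96 + 720 + 132 = 948 px.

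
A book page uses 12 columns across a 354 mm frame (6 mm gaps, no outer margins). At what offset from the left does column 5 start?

120 mm

12 columns + 11 gaps: 12c + 11·6 = 354.
12c = 354 − 66 = 288, so c = 24 mm.
Before column 5: 4 columns + 4 gaps.
Offset = 4·(24 + 6) = 4·30 = 120 mm.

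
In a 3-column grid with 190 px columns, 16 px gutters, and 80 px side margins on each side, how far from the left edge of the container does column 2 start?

Each column+gutter stride is 206 px; 1 of them past the 80 px margin is 80 + 206 = 286 px.

286 px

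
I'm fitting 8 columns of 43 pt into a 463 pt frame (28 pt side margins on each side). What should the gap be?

Content width = 463 − 2·28 = 407 pt.
Columns use 344 pt, leaving 63 pt across 7 gaps = 9 pt each.

9 pt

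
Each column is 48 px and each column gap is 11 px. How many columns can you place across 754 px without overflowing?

Each extra column adds 48 + 11 = 59 px.
(754 + 11) / 59 = 12.97, so 12 columns fit.

12 columns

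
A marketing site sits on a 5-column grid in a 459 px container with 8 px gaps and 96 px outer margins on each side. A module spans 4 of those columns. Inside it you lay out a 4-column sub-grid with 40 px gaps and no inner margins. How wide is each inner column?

23 px

Inside the margins: 459 − 192 = 267 px.
5c + 4·8 = 267 → 5c = 235 → c = 47 px.
Span of 4: 4·47 + 3·8 = 188 + 24 = 212 px.
4d + 3·40 = 212 → 4d = 92 → d = 23 px.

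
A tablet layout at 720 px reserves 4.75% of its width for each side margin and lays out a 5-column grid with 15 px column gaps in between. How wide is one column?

118.32 px

Each margin = 4.75% of 720 = 34.2 px; content = 720 − 2·34.2 = 651.6 px.
Subtracting 4 column gaps of 15 leaves 591.6 for 5 columns, so c = 118.32 px.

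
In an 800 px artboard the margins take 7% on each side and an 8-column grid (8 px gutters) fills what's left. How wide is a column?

800 × (1 − 2·7%) = 800 × 86% = 688 px for the columns.
8c + 7·8 = 688 → 8c = 632 → c = 79 px.

79 px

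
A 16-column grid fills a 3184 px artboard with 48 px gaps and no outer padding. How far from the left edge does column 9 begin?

Subtracting 15 gaps of 48 leaves 2464 for 16 columns, so c = 154 px.
No margin, so column 9 starts at 8·(column + gutter) = 8·202 = 1616 px.

1616 px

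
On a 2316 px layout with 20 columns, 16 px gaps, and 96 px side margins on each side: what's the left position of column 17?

Take off 192 px of margins, leaving 2124 px.
Subtracting 19 gaps of 16 leaves 1820 for 20 columns, so c = 91 px.
Column 17 starts at margin + 16·(column + gutter) = 96 + 16·107 = 1808 px.

1808 px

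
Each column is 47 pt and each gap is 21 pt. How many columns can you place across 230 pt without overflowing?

k columns need k·47 + (k−1)·21 = k·68 − 21.
k·68 − 21 ≤ 230 → k ≤ 251 / 68 ≈ 3.69, so k = 3.

3 columns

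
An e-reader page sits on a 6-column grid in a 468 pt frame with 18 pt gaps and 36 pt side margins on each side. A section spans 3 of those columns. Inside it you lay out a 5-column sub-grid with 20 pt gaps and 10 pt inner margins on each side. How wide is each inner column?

17.8 pt

Inside the margins: 468 − 72 = 396 pt.
396 − 5·18 = 306; ÷6 gives c = 51 pt.
3-column span = 3·51 + 2·18 = 189 pt.
Inner content = 189 − 2·10 = 169 pt.
169 − 4·20 = 89; ÷5 gives d = 17.8 pt.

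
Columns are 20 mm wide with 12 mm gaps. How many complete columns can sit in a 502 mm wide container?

16 columns

16 columns: 16·20 + 15·12 = 500 mm ≤ 502.
17 columns: 532 mm > 502. So 16.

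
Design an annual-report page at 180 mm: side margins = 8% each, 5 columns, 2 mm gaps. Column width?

Margins: 8% × 180 = 14.4 mm each, so content = 180 − 28.8 = 151.2 mm.
5 columns + 4 gaps: 5c + 4·2 = 151.2.
5c = 151.2 − 8 = 143.2, so c = 28.64 mm.

28.64 mm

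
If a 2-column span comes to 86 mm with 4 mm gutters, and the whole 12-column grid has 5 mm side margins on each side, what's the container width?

Subtracting 1 gutter of 4 leaves 82 for 2 columns, so c = 41 mm.
Total width: 2·5 + 12·41 + 11·4 = 546 mm.

546 mm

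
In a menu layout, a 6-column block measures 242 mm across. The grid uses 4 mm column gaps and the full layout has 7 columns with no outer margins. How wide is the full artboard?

283 mm

242 − 5·4 = 222; ÷6 gives c = 37 mm.
Artboard = 7·37 + 6·4 = 259 + 24 = 283 mm.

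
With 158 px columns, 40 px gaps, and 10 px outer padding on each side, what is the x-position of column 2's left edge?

Each column+gutter stride is 198 px; 1 of them past the 10 px margin is 10 + 198 = 208 px.

208 px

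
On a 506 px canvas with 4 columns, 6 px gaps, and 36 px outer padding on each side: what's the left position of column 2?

146 px

Inside the margins: 506 − 72 = 434 px.
Subtracting 3 gaps of 6 leaves 416 for 4 columns, so c = 104 px.
Each column+gutter stride is 110 px; 1 of them past the 36 px margin is 36 + 110 = 146 px.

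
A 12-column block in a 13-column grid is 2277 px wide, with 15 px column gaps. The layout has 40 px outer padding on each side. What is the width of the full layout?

2277 − 11·15 = 2112; ÷12 gives c = 176 px.
Adding margins, columns and gutters: 80 + 2288 + 180 = 2548 px.

2548 px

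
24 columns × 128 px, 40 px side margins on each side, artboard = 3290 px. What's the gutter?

Content width = 3290 − 2·40 = 3210 px.
24 columns take 24·128 = 3072 px; remaining 138 splits into 23 gutters.
g = 138 / 23 = 6 px.

6 px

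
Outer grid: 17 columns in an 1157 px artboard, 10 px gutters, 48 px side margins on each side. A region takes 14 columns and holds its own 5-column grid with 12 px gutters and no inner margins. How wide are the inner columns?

164.8 px

Outer content = 1157 − 2·48 = 1061 px.
17 columns + 16 gutters: 17c + 16·10 = 1061.
17c = 1061 − 160 = 901, so c = 53 px.
Span of 14: 14·53 + 13·10 = 742 + 130 = 872 px.
5d + 4·12 = 872 → 5d = 824 → d = 164.8 px.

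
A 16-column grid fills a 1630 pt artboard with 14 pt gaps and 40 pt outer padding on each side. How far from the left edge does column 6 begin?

Subtract both margins: 1630 − 2·40 = 1550 pt.
16c + 15·14 = 1550 → 16c = 1340 → c = 83.75 pt.
Column 6 starts at margin + 5·(column + gutter) = 40 + 5·97.75 = 528.75 pt.

528.75 pt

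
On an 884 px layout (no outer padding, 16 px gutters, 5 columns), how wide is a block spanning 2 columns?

884 − 4·16 = 820; ÷5 gives c = 164 px.
2 columns plus 1 gutter: 328 + 16 = 344 px.

344 px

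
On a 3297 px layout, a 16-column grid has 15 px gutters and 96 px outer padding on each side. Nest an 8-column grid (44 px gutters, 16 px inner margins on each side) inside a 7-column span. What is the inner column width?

Take off 192 px of margins, leaving 3105 px.
16 columns + 15 gutters: 16c + 15·15 = 3105.
16c = 3105 − 225 = 2880, so c = 180 px.
7 columns plus 6 gutters: 1260 + 90 = 1350 px.
Inner content = 1350 − 2·16 = 1318 px.
8 columns + 7 gutters: 8d + 7·44 = 1318.
8d = 1318 − 308 = 1010, so d = 126.25 px.

126.25 px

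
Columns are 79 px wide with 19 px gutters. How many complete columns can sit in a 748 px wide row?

7 columns

k columns need k·79 + (k−1)·19 = k·98 − 19.
k·98 − 19 ≤ 748 → k ≤ 767 / 98 ≈ 7.83, so k = 7.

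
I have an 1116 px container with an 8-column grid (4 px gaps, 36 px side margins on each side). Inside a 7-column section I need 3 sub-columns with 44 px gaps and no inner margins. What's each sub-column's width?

Outer content = 1116 − 2·36 = 1044 px.
8 columns + 7 gaps: 8c + 7·4 = 1044.
8c = 1044 − 28 = 1016, so c = 127 px.
7-column span = 7·127 + 6·4 = 913 px.
913 − 2·44 = 825; ÷3 gives d = 275 px.

275 px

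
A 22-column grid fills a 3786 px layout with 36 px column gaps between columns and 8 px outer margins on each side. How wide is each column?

137 px

Inside the margins: 3786 − 16 = 3770 px.
22c + 21·36 = 3770 → 22c = 3014 → c = 137 px.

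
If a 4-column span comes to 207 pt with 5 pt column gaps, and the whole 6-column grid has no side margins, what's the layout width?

207 − 3·5 = 192; ÷4 gives c = 48 pt.
Layout = 6·48 + 5·5 = 288 + 25 = 313 pt.

313 pt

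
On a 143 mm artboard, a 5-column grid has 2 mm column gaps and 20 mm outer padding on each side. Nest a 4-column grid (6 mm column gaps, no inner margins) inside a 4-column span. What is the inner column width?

16 mm

Outer content = 143 − 2·20 = 103 mm.
Subtracting 4 column gaps of 2 leaves 95 for 5 columns, so c = 19 mm.
4-column span = 4·19 + 3·2 = 82 mm.
Subtracting 3 column gaps of 6 leaves 64 for 4 columns, so d = 16 mm.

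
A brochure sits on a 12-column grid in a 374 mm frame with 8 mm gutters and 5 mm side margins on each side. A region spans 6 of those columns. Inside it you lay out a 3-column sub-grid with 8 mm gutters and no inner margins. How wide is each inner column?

54 mm

Subtract both margins: 374 − 2·5 = 364 mm.
12c + 11·8 = 364 → 12c = 276 → c = 23 mm.
Span of 6: 6·23 + 5·8 = 138 + 40 = 178 mm.
178 − 2·8 = 162; ÷3 gives d = 54 mm.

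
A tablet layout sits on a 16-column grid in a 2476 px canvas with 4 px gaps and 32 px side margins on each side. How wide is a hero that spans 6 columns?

Take off 64 px of margins, leaving 2412 px.
16c + 15·4 = 2412 → 16c = 2352 → c = 147 px.
Span of 6: 6·147 + 5·4 = 882 + 20 = 902 px.

902 px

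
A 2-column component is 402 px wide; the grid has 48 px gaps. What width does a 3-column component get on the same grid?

402 − 1·48 = 354; ÷2 gives c = 177 px.
Span of 3: 3·177 + 2·48 = 531 + 96 = 627 px.

627 px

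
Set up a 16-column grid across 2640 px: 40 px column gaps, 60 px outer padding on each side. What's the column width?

120 px

Content width = 2640 − 2·60 = 2520 px.
16 columns + 15 column gaps: 16c + 15·40 = 2520.
16c = 2520 − 600 = 1920, so c = 120 px.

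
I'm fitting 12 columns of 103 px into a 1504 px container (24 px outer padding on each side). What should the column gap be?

Content width = 1504 − 2·24 = 1456 px.
12 columns take 12·103 = 1236 px; remaining 220 splits into 11 column gaps.
g = 220 / 11 = 20 px.

20 px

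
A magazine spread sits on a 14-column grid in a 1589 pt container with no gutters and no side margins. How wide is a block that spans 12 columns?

1589 / 14 = 113.5 pt per column.
With no gutters, 12 columns span 12·113.5 = 1362 pt.

1362 pt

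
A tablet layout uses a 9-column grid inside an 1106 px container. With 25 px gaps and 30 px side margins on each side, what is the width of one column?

94 px

Inside the margins: 1106 − 60 = 1046 px.
9 columns + 8 gaps: 9c + 8·25 = 1046.
9c = 1046 − 200 = 846, so c = 94 px.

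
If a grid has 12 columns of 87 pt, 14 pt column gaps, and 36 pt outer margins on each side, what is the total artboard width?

Total width: 2·36 + 12·87 + 11·14 = 1270 pt.

1270 pt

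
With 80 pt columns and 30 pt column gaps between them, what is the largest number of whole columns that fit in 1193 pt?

11 columns

11 columns: 11·80 + 10·30 = 1180 pt ≤ 1193.
12 columns: 1290 pt > 1193. So 11.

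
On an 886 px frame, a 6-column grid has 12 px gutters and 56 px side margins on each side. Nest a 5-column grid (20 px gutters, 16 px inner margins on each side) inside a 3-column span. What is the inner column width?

Subtract both margins: 886 − 2·56 = 774 px.
774 − 5·12 = 714; ÷6 gives c = 119 px.
3 columns plus 2 gutters: 357 + 24 = 381 px.
Inner content = 381 − 2·16 = 349 px.
5 columns + 4 gutters: 5d + 4·20 = 349.
5d = 349 − 80 = 269, so d = 53.8 px.

53.8 px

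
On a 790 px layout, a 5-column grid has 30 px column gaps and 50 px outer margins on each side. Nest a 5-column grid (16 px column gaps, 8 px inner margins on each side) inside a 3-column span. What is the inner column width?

Inside the margins: 790 − 100 = 690 px.
5c + 4·30 = 690 → 5c = 570 → c = 114 px.
Span of 3: 3·114 + 2·30 = 342 + 60 = 402 px.
Inner content = 402 − 2·8 = 386 px.
Subtracting 4 column gaps of 16 leaves 322 for 5 columns, so d = 64.4 px.

64.4 px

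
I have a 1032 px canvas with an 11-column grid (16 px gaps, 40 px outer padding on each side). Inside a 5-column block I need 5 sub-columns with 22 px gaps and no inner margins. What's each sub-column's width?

Inside the margins: 1032 − 80 = 952 px.
11c + 10·16 = 952 → 11c = 792 → c = 72 px.
Span of 5: 5·72 + 4·16 = 360 + 64 = 424 px.
5d + 4·22 = 424 → 5d = 336 → d = 67.2 px.

67.2 px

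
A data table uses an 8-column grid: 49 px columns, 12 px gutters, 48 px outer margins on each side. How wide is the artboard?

Artboard = 2·48 + 8·49 + 7·12 = 96 + 392 + 84 = 572 px.

572 px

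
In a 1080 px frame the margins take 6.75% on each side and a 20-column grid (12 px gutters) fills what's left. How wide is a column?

Margins: 6.75% × 1080 = 72.9 px each, so content = 1080 − 145.8 = 934.2 px.
934.2 − 19·12 = 706.2; ÷20 gives c = 35.31 px.

35.31 px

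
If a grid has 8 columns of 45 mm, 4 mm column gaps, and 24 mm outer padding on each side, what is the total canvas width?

436 mm

Adding margins, columns and gutters: 48 + 360 + 28 = 436 mm.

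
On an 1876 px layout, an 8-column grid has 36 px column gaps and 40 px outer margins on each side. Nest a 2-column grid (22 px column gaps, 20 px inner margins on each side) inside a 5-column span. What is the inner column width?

Inside the margins: 1876 − 80 = 1796 px.
Subtracting 7 column gaps of 36 leaves 1544 for 8 columns, so c = 193 px.
5-column span = 5·193 + 4·36 = 1109 px.
Inner content = 1109 − 2·20 = 1069 px.
Subtracting 1 column gap of 22 leaves 1047 for 2 columns, so d = 523.5 px.

523.5 px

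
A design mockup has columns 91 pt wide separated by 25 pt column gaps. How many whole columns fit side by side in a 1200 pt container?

10 columns

Each extra column adds 91 + 25 = 116 pt.
(1200 + 25) / 116 = 10.56, so 10 columns fit.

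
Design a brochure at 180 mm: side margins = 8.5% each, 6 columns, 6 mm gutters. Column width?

19.9 mm

Each margin = 8.5% of 180 = 15.3 mm; content = 180 − 2·15.3 = 149.4 mm.
Subtracting 5 gutters of 6 leaves 119.4 for 6 columns, so c = 19.9 mm.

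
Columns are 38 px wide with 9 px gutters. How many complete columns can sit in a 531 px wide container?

Each extra column adds 38 + 9 = 47 px.
(531 + 9) / 47 = 11.49, so 11 columns fit.

11 columns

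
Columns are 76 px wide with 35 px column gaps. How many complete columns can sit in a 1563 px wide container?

14 columns

k columns need k·76 + (k−1)·35 = k·111 − 35.
k·111 − 35 ≤ 1563 → k ≤ 1598 / 111 ≈ 14.40, so k = 14.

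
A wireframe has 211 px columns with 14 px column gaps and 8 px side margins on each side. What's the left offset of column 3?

458 px

Each column+gutter stride is 225 px; 2 of them past the 8 px margin is 8 + 450 = 458 px.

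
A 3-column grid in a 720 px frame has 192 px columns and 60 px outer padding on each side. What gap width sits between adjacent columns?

12 px

Take off 120 px of margins, leaving 600 px.
3 columns take 3·192 = 576 px; remaining 24 splits into 2 gaps.
g = 24 / 2 = 12 px.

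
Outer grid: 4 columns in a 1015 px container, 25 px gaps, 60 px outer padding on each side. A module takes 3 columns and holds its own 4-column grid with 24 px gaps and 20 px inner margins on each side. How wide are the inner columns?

Outer content = 1015 − 2·60 = 895 px.
895 − 3·25 = 820; ÷4 gives c = 205 px.
3 columns plus 2 gaps: 615 + 50 = 665 px.
Inner content = 665 − 2·20 = 625 px.
625 − 3·24 = 553; ÷4 gives d = 138.25 px.

138.25 px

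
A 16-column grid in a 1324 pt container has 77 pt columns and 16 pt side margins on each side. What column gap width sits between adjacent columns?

4 pt

Content width = 1324 − 2·16 = 1292 pt.
16 columns take 16·77 = 1232 pt; remaining 60 splits into 15 column gaps.
g = 60 / 15 = 4 pt.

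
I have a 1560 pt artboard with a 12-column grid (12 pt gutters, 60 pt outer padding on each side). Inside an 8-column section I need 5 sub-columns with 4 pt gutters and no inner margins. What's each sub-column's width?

188 pt

Inside the margins: 1560 − 120 = 1440 pt.
Subtracting 11 gutters of 12 leaves 1308 for 12 columns, so c = 109 pt.
Span of 8: 8·109 + 7·12 = 872 + 84 = 956 pt.
956 − 4·4 = 940; ÷5 gives d = 188 pt.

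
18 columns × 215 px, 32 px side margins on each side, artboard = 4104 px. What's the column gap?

Subtract both margins: 4104 − 2·32 = 4040 px.
18 columns take 18·215 = 3870 px; remaining 170 splits into 17 column gaps.
g = 170 / 17 = 10 px.

10 px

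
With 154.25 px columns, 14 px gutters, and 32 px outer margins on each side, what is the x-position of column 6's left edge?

Before column 6: the margin + 5 columns + 5 gutters.
Offset = 32 + 5·(154.25 + 14) = 32 + 841.25 = 873.25 px.

873.25 px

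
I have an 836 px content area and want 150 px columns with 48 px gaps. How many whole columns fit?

4 columns

Each extra column adds 150 + 48 = 198 px.
(836 + 48) / 198 = 4.46, so 4 columns fit.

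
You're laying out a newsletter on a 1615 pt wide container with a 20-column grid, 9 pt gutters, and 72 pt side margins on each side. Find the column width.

Subtract both margins: 1615 − 2·72 = 1471 pt.
20c + 19·9 = 1471 → 20c = 1300 → c = 65 pt.

65 pt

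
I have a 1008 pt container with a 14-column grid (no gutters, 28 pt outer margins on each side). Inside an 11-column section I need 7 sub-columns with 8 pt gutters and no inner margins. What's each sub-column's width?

Outer content = 1008 − 2·28 = 952 pt.
14c = 952 → c = 68 pt.
With no gutters, 11 columns span 11·68 = 748 pt.
748 − 6·8 = 700; ÷7 gives d = 100 pt.

100 pt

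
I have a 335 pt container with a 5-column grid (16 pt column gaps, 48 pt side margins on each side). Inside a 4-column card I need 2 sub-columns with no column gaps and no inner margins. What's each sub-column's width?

94 pt

Outer content = 335 − 2·48 = 239 pt.
5c + 4·16 = 239 → 5c = 175 → c = 35 pt.
4-column span = 4·35 + 3·16 = 188 pt.
With no column gaps, each column is 188/2 = 94 pt.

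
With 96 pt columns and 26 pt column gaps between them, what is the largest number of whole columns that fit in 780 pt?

6 columns

k columns need k·96 + (k−1)·26 = k·122 − 26.
k·122 − 26 ≤ 780 → k ≤ 806 / 122 ≈ 6.61, so k = 6.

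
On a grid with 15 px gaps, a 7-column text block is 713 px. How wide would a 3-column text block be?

Subtracting 6 gaps of 15 leaves 623 for 7 columns, so c = 89 px.
3-column span = 3·89 + 2·15 = 297 px.

297 px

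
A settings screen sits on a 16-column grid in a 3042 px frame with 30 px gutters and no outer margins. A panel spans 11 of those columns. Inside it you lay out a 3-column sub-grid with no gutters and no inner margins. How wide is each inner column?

694 px

3042 − 15·30 = 2592; ÷16 gives c = 162 px.
11-column span = 11·162 + 10·30 = 2082 px.
With no gutters, each column is 2082/3 = 694 px.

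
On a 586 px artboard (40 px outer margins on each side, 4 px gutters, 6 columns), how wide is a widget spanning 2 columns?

166 px

Take off 80 px of margins, leaving 506 px.
Subtracting 5 gutters of 4 leaves 486 for 6 columns, so c = 81 px.
2-column span = 2·81 + 1·4 = 166 px.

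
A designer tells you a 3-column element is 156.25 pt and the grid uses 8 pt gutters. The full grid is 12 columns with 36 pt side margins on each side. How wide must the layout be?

3 columns + 2 gutters: 3c + 2·8 = 156.25.
3c = 156.25 − 16 = 140.25, so c = 46.75 pt.
Layout = 2·36 + 12·46.75 + 11·8 = 72 + 561 + 88 = 721 pt.

721 pt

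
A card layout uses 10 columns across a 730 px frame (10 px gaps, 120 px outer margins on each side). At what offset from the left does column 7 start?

Take off 240 px of margins, leaving 490 px.
10c + 9·10 = 490 → 10c = 400 → c = 40 px.
Before column 7: the margin + 6 columns + 6 gaps.
Offset = 120 + 6·(40 + 10) = 120 + 300 = 420 px.

420 px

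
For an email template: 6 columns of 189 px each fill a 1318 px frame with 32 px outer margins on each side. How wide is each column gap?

24 px

Take off 64 px of margins, leaving 1254 px.
Columns use 1134 px, leaving 120 px across 5 column gaps = 24 px each.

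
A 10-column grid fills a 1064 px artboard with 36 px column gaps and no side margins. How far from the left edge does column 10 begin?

990 px

1064 − 9·36 = 740; ÷10 gives c = 74 px.
Before column 10: 9 columns + 9 column gaps.
Offset = 9·(74 + 36) = 9·110 = 990 px.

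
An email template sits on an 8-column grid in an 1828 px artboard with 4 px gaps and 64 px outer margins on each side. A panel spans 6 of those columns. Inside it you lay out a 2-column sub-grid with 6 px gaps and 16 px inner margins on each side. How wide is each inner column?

618 px

Take off 128 px of margins, leaving 1700 px.
Subtracting 7 gaps of 4 leaves 1672 for 8 columns, so c = 209 px.
Span of 6: 6·209 + 5·4 = 1254 + 20 = 1274 px.
Inner content = 1274 − 2·16 = 1242 px.
2 columns + 1 gap: 2d + 1·6 = 1242.
2d = 1242 − 6 = 1236, so d = 618 px.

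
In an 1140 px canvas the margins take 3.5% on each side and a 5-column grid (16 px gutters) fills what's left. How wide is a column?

199.24 px

Each margin = 3.5% of 1140 = 39.9 px; content = 1140 − 2·39.9 = 1060.2 px.
5 columns + 4 gutters: 5c + 4·16 = 1060.2.
5c = 1060.2 − 64 = 996.2, so c = 199.24 px.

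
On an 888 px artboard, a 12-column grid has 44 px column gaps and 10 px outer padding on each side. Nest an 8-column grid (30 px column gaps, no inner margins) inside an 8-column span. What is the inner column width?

44.25 px

Subtract both margins: 888 − 2·10 = 868 px.
12c + 11·44 = 868 → 12c = 384 → c = 32 px.
8 columns plus 7 column gaps: 256 + 308 = 564 px.
8 columns + 7 column gaps: 8d + 7·30 = 564.
8d = 564 − 210 = 354, so d = 44.25 px.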